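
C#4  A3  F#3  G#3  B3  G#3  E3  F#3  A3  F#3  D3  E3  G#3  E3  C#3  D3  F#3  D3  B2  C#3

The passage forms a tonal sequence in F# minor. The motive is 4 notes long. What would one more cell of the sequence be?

E3 C#3 A2 B2

Taking 4-note groups, the heads are C#4, B3, A3, G#3, F#3: the pattern moves down a 2nd.
Statement 6 starts on E3 and keeps the same diatonic contour: E3 C#3 A2 B2.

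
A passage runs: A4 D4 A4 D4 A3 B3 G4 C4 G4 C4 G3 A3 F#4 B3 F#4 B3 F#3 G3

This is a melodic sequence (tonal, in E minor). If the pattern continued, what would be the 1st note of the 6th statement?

C4

Grouping in 6s, the 1st note of each cell is A4, G4, F#4.
Extending down a 2nd: E4 → D4 → C4.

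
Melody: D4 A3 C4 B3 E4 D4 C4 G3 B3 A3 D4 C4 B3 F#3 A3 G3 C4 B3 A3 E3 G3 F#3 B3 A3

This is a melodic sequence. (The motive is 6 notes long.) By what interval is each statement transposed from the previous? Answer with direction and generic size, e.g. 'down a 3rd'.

The 6-note cells begin on D4, C4, B3, A3 — each down a 2nd from the last.
From D4 to C4: down a 2nd.

down a 2nd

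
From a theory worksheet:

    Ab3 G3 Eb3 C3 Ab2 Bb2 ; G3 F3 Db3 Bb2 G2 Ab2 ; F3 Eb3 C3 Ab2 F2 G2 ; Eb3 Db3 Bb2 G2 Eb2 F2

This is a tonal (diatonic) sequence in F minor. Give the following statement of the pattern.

Unit = 6 notes; the statements start on Ab3, G3, F3, Eb3, moving down a 2nd each time.
From Db3 the diatonic shape gives Db3 C3 Ab2 F2 Db2 Eb2.

Db3 C3 Ab2 F2 Db2 Eb2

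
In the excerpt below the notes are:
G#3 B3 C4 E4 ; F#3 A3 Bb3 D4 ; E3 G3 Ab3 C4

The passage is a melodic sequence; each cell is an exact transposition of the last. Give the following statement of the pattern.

D3 F3 Gb3 Bb3

Taking 4-note groups, the heads are G#3, F#3, E3: the pattern moves down a 2nd.
From D3 the exact shape gives D3 F3 Gb3 Bb3.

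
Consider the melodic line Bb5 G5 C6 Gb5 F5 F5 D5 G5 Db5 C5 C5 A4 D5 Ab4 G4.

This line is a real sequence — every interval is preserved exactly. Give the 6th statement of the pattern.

Taking 5-note groups, the heads are Bb5, F5, C5: the pattern moves down a 4th.
Carrying on: G4 → D4 → A3.
Statement 6 starts on A3 and keeps the same exact contour: A3 F#3 B3 F3 E3.

A3 F#3 B3 F3 E3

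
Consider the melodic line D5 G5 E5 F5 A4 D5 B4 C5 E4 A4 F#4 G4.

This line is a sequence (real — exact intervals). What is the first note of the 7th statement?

Taking 4-note groups, the heads are D5, A4, E4: the pattern moves down a 4th.
Continuing: B3 → F#3 → C#3 → G#2. Statement 7 starts on G#2.

G#2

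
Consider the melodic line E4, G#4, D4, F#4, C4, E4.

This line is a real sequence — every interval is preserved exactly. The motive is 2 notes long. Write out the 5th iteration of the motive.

Ab3 C4

Unit = 2 notes; the statements start on E4, D4, C4, moving down a 2nd each time.
Extending down a 2nd: Bb3 → Ab3.
Statement 5 starts on Ab3 and keeps the same exact contour: Ab3 C4.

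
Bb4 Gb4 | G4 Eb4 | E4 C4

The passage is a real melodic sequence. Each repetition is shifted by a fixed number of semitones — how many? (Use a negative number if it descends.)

-3

Taking 2-note groups, the heads are Bb4, G4, E4: the pattern moves down a 3rd.
Counting half-steps from Bb4 to G4: -3.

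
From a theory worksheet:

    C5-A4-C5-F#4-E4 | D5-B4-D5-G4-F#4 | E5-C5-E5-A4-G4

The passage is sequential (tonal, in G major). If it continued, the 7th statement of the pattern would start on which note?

Unit = 5 notes; the statements start on C5, D5, E5, moving up a 2nd each time.
Continuing: F#5 → G5 → A5 → B5. Statement 7 starts on B5.

B5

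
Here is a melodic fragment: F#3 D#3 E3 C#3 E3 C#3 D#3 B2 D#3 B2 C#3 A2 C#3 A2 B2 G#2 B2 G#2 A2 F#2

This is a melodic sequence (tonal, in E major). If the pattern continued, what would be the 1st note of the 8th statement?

F#2

With 4-note cells, note 1 of each statement runs F#3, E3, D#3, C#3, B2.
Extending down a 2nd: A2 → G#2 → F#2.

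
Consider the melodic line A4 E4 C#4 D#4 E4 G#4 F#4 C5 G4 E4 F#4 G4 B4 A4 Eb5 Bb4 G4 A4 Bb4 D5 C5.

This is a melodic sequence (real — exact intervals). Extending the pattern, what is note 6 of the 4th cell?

F5

Grouping in 7s, the 6th note of each cell is G#4, B4, D5.
Each moves up a 3rd; the next is F5.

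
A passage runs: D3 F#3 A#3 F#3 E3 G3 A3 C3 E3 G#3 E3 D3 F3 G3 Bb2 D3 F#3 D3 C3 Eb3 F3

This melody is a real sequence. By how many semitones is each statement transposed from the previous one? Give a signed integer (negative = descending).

The 7-note cells begin on D3, C3, Bb2 — each down a 2nd from the last.
Counting half-steps from D3 to C3: -2.

-2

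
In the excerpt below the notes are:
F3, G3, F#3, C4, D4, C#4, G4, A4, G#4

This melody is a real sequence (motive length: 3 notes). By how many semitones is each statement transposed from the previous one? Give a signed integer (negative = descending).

Unit = 3 notes; the statements start on F3, C4, G4, moving up a 5th each time.
F3→C4 is 60 − 53 = 7 semitones.

7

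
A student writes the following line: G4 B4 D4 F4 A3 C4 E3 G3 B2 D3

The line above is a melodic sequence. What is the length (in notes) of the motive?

10 notes total. Splitting into 5 groups of 2:
G4 B4 | D4 F4 | A3 C4 | E3 G3 | B2 D3
That's a consistent down a 4th shift per cell, and no other grouping gives one.

2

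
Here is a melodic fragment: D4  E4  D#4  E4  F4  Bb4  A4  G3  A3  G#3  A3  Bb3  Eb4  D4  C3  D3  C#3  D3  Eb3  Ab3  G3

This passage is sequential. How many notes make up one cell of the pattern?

7

21 notes total. Splitting into 3 groups of 7:
D4 E4 D#4 E4 F4 Bb4 A4 | G3 A3 G#3 A3 Bb3 Eb4 D4 | C3 D3 C#3 D3 Eb3 Ab3 G3
Every group is a transposition down a 5th of the one before; no shorter unit works.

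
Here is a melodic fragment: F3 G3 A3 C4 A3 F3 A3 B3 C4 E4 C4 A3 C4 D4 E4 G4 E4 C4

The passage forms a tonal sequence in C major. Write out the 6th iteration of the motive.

Taking 6-note groups, the heads are F3, A3, C4: the pattern moves up a 3rd.
Continuing the starts: E4 → G4 → B4.
So cell 6 is B4 C5 D5 F5 D5 B4.

B4 C5 D5 F5 D5 B4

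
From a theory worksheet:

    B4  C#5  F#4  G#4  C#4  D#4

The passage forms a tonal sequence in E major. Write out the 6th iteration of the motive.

Taking 2-note groups, the heads are B4, F#4, C#4: the pattern moves down a 4th.
Carrying on: G#3 → D#3 → A2.
Statement 6 starts on A2 and keeps the same diatonic contour: A2 B2.

A2 B2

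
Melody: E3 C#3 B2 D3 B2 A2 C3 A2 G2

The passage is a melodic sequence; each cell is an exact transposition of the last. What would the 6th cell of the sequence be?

Gb2 Eb2 Db2

With a 3-note motive the entries are E3, D3, C3, each down a 2nd from the previous.
Continuing the starts: Bb2 → Ab2 → Gb2.
From Gb2 the exact shape gives Gb2 Eb2 Db2.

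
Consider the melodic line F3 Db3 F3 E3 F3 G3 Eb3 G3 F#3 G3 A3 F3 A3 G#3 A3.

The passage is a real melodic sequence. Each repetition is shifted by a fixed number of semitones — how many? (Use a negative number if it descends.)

The 5-note cells begin on F3, G3, A3 — each up a 2nd from the last.
F3 to G3 spans +2 semitones.

2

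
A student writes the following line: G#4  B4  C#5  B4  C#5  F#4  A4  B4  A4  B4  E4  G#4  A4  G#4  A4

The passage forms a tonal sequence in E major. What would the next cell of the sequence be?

D#4 F#4 G#4 F#4 G#4

The 5-note cells begin on G#4, F#4, E4 — each down a 2nd from the last.
So cell 4 is D#4 F#4 G#4 F#4 G#4.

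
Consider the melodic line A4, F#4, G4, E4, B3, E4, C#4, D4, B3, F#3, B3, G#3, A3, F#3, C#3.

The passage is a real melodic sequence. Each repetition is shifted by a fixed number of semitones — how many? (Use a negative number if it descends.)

Taking 5-note groups, the heads are A4, E4, B3: the pattern moves down a 4th.
A4→E4 is 64 − 69 = -5 semitones.

-5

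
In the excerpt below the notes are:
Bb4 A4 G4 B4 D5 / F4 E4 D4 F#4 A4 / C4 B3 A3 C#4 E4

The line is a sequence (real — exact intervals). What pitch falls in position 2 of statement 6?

G#2

With 5-note cells, note 2 of each statement runs A4, E4, B3.
Carrying that down a 4th forward: F#3 → C#3 → G#2.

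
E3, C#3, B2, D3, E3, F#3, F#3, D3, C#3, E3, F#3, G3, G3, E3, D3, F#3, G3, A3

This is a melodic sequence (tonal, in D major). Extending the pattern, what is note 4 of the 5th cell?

Grouping in 6s, the 4th note of each cell is D3, E3, F#3.
Carrying that up a 2nd forward: G3 → A3.

A3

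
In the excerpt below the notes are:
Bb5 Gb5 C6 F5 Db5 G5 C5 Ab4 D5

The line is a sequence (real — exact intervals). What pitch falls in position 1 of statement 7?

The unit is 3 notes. Position-1 pitches of the 3 shown cells: Bb5, F5, C5.
Each moves down a 4th. Continuing: G4 → D4 → A3 → E3.

E3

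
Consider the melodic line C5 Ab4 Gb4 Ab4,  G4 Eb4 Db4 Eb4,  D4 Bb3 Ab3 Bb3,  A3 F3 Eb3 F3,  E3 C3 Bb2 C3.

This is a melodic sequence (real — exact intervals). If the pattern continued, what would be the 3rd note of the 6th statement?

F2

Grouping in 4s, the 3rd note of each cell is Gb4, Db4, Ab3, Eb3, Bb2.
One more down a 4th gives F2.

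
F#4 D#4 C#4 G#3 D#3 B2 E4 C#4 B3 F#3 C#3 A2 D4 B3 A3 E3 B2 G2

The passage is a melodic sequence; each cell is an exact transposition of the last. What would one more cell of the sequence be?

C4 A3 G3 D3 A2 F2

With a 6-note motive the entries are F#4, E4, D4, each down a 2nd from the previous.
From C4 the exact shape gives C4 A3 G3 D3 A2 F2.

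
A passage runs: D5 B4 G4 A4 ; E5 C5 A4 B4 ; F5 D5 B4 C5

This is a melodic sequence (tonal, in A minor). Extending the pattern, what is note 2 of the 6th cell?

G5

The unit is 4 notes. Position-2 pitches of the 3 shown cells: B4, C5, D5.
Extending up a 2nd: E5 → F5 → G5.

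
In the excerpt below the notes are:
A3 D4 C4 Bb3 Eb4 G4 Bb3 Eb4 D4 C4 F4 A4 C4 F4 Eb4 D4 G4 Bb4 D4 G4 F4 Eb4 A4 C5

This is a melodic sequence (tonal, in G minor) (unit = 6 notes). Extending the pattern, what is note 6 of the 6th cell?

Grouping in 6s, the 6th note of each cell is G4, A4, Bb4, C5.
Extending up a 2nd: D5 → Eb5.

Eb5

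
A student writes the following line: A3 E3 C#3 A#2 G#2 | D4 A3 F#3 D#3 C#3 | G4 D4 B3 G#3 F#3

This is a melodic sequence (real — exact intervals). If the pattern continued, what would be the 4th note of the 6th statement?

B4

The unit is 5 notes. Position-4 pitches of the 3 shown cells: A#2, D#3, G#3.
Carrying that up a 4th forward: C#4 → F#4 → B4.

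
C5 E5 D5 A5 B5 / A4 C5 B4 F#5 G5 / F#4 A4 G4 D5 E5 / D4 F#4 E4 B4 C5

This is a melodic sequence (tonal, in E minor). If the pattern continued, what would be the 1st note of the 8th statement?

The unit is 5 notes. Position-1 pitches of the 4 shown cells: C5, A4, F#4, D4.
Carrying that down a 3rd forward: B3 → G3 → E3 → C3.

C3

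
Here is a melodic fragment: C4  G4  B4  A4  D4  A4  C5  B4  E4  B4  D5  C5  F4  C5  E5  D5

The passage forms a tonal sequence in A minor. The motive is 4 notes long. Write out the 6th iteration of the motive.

A4 E5 G5 F5

With a 4-note motive the entries are C4, D4, E4, F4, each up a 2nd from the previous.
Extending up a 2nd: G4 → A4.
Statement 6 starts on A4 and keeps the same diatonic contour: A4 E5 G5 F5.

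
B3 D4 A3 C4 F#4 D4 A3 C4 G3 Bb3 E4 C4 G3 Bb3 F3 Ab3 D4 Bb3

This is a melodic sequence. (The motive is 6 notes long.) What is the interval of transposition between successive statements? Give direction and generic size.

down a 2nd

Unit = 6 notes; the statements start on B3, A3, G3, moving down a 2nd each time.
B3 to A3 is down a 2nd.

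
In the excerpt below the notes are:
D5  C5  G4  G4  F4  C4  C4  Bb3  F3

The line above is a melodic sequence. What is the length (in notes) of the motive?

Try groups of 3 (3 cells in 9 notes):
D5 C5 G4 | G4 F4 C4 | C4 Bb3 F3
Each cell is the previous one down a 5th — so the unit is 3 notes.

3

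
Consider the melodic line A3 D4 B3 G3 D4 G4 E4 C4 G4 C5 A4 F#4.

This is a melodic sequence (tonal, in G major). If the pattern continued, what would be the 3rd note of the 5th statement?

G5

With 4-note cells, note 3 of each statement runs B3, E4, A4.
Extending up a 4th: D5 → G5.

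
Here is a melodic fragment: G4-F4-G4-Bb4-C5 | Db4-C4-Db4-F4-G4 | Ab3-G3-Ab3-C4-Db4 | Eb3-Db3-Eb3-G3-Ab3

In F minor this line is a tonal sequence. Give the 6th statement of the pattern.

The 5-note cells begin on G4, Db4, Ab3, Eb3 — each down a 4th from the last.
Continuing the starts: Bb2 → F2.
From F2 the diatonic shape gives F2 Eb2 F2 Ab2 Bb2.

F2 Eb2 F2 Ab2 Bb2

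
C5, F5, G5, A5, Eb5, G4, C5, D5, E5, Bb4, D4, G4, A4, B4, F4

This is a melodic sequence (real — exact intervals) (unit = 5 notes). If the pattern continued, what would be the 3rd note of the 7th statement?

C#3

The unit is 5 notes. Position-3 pitches of the 3 shown cells: G5, D5, A4.
Extending down a 4th: E4 → B3 → F#3 → C#3.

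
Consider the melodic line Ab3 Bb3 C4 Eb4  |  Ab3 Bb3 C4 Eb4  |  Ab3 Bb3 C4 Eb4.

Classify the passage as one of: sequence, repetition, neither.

repetition

Each 4-note cell is identical (Ab3 Bb3 C4 Eb4), restated at the same pitch.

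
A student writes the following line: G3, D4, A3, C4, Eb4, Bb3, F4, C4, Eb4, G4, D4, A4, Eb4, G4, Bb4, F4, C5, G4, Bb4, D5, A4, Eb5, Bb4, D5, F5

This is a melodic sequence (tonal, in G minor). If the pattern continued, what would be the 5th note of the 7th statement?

With 5-note cells, note 5 of each statement runs Eb4, G4, Bb4, D5, F5.
Each moves up a 3rd. Continuing: A5 → C6.

C6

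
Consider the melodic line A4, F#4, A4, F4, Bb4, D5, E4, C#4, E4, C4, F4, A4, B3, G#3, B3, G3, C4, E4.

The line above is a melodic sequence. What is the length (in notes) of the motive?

18 notes total. Splitting into 3 groups of 6:
A4 F#4 A4 F4 Bb4 D5 | E4 C#4 E4 C4 F4 A4 | B3 G#3 B3 G3 C4 E4
That's a consistent down a 4th shift per cell, and no other grouping gives one.

6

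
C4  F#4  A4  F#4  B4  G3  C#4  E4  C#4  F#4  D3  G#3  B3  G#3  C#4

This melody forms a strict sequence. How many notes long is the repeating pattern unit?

5

Try groups of 5 (3 cells in 15 notes):
C4 F#4 A4 F#4 B4 | G3 C#4 E4 C#4 F#4 | D3 G#3 B3 G#3 C#4
Each cell is the previous one down a 4th — so the unit is 5 notes.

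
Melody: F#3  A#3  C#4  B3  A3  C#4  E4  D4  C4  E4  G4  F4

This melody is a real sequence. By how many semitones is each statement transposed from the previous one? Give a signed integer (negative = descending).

3

Taking 4-note groups, the heads are F#3, A3, C4: the pattern moves up a 3rd.
F#3 to A3 spans +3 semitones.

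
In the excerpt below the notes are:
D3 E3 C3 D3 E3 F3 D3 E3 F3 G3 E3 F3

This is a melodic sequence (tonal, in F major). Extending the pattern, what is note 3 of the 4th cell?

F3

With 4-note cells, note 3 of each statement runs C3, D3, E3.
From E3, up a 2nd gives F3.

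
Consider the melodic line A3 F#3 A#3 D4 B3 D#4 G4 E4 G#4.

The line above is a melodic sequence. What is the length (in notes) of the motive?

3

There are 9 notes; a 3-note unit gives 3 cells:
A3 F#3 A#3 | D4 B3 D#4 | G4 E4 G#4
Every group is a transposition up a 4th of the one before; no shorter unit works.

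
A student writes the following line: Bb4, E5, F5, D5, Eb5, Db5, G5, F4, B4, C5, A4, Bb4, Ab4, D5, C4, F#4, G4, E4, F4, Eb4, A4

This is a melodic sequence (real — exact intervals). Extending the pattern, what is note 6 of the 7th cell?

G2

With 7-note cells, note 6 of each statement runs Db5, Ab4, Eb4.
Carrying that down a 4th forward: Bb3 → F3 → C3 → G2.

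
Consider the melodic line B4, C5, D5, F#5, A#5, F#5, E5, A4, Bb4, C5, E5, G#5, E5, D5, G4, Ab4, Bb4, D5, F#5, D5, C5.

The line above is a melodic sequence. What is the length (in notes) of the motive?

Try groups of 7 (3 cells in 21 notes):
B4 C5 D5 F#5 A#5 F#5 E5 | A4 Bb4 C5 E5 G#5 E5 D5 | G4 Ab4 Bb4 D5 F#5 D5 C5
That's a consistent down a 2nd shift per cell, and no other grouping gives one.

7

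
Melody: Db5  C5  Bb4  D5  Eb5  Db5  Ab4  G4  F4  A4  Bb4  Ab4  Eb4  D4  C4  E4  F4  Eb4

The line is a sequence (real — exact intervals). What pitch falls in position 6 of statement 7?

Grouping in 6s, the 6th note of each cell is Db5, Ab4, Eb4.
Each moves down a 4th. Continuing: Bb3 → F3 → C3 → G2.

G2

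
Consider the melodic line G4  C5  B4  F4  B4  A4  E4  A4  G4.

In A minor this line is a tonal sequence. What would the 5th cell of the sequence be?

Unit = 3 notes; the statements start on G4, F4, E4, moving down a 2nd each time.
Carrying on: D4 → C4.
So cell 5 is C4 F4 E4.

C4 F4 E4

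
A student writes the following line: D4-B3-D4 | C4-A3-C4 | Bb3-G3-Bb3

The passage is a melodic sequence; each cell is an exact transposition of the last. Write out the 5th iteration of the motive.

Gb3 Eb3 Gb3

With a 3-note motive the entries are D4, C4, Bb3, each down a 2nd from the previous.
Carrying on: Ab3 → Gb3.
Statement 5 starts on Gb3 and keeps the same exact contour: Gb3 Eb3 Gb3.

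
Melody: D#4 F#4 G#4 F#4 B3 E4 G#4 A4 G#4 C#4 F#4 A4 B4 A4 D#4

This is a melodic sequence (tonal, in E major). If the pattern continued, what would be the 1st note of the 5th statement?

The unit is 5 notes. Position-1 pitches of the 3 shown cells: D#4, E4, F#4.
Carrying that up a 2nd forward: G#4 → A4.

A4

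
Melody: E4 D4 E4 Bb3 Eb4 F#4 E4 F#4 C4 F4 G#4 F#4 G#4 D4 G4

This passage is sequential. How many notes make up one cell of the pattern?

5

15 notes total. Splitting into 3 groups of 5:
E4 D4 E4 Bb3 Eb4 | F#4 E4 F#4 C4 F4 | G#4 F#4 G#4 D4 G4
Every group is a transposition up a 2nd of the one before; no shorter unit works.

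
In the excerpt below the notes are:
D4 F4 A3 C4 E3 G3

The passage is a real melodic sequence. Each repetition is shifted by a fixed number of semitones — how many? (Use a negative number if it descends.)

-5

Unit = 2 notes; the statements start on D4, A3, E3, moving down a 4th each time.
D4 to A3 spans -5 semitones.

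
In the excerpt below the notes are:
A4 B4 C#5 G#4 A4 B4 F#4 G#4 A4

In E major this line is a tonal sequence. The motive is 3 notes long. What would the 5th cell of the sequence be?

Unit = 3 notes; the statements start on A4, G#4, F#4, moving down a 2nd each time.
Extending down a 2nd: E4 → D#4.
From D#4 the diatonic shape gives D#4 E4 F#4.

D#4 E4 F#4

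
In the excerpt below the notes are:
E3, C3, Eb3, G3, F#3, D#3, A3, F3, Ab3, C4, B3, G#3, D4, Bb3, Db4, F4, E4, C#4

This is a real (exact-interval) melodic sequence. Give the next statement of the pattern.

Taking 6-note groups, the heads are E3, A3, D4: the pattern moves up a 4th.
From G4 the exact shape gives G4 Eb4 Gb4 Bb4 A4 F#4.

G4 Eb4 Gb4 Bb4 A4 F#4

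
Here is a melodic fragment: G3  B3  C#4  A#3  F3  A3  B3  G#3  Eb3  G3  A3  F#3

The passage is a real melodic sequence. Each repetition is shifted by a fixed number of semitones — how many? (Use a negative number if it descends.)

Unit = 4 notes; the statements start on G3, F3, Eb3, moving down a 2nd each time.
G3 to F3 spans -2 semitones.

-2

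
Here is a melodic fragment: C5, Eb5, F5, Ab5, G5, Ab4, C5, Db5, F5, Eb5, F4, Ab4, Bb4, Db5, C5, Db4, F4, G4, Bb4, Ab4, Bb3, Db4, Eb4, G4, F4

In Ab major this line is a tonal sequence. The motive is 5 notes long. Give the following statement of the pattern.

G3 Bb3 C4 Eb4 Db4

The 5-note cells begin on C5, Ab4, F4, Db4, Bb3 — each down a 3rd from the last.
From G3 the diatonic shape gives G3 Bb3 C4 Eb4 Db4.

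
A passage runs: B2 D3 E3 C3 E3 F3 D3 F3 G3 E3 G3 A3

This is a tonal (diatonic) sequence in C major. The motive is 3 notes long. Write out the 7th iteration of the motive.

With a 3-note motive the entries are B2, C3, D3, E3, each up a 2nd from the previous.
Carrying on: F3 → G3 → A3.
Statement 7 starts on A3 and keeps the same diatonic contour: A3 C4 D4.

A3 C4 D4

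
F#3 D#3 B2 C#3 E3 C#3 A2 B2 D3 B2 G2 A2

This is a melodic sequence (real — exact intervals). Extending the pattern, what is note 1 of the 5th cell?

The unit is 4 notes. Position-1 pitches of the 3 shown cells: F#3, E3, D3.
Extending down a 2nd: C3 → Bb2.

Bb2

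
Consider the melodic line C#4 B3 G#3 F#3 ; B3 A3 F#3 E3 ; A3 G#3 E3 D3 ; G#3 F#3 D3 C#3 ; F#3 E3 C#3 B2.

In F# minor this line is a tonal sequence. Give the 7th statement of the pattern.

D3 C#3 A2 G#2

Taking 4-note groups, the heads are C#4, B3, A3, G#3, F#3: the pattern moves down a 2nd.
Continuing the starts: E3 → D3.
Statement 7 starts on D3 and keeps the same diatonic contour: D3 C#3 A2 G#2.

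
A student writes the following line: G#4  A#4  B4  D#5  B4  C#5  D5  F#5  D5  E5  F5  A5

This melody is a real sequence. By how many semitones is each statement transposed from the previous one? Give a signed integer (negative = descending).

The 4-note cells begin on G#4, B4, D5 — each up a 3rd from the last.
G#4 to B4 spans +3 semitones.

3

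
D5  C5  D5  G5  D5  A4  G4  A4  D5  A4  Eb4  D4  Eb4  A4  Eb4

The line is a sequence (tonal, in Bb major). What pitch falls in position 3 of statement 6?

C3

The unit is 5 notes. Position-3 pitches of the 3 shown cells: D5, A4, Eb4.
Extending down a 4th: Bb3 → F3 → C3.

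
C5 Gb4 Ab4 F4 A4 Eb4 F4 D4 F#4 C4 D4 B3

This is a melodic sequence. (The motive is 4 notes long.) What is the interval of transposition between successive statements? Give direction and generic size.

down a 3rd

Unit = 4 notes; the statements start on C5, A4, F#4, moving down a 3rd each time.
From C5 to A4: down a 3rd.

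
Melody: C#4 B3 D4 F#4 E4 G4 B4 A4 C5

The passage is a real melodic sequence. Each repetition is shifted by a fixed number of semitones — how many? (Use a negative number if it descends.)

5

The 3-note cells begin on C#4, F#4, B4 — each up a 4th from the last.
C#4→F#4 is 66 − 61 = 5 semitones.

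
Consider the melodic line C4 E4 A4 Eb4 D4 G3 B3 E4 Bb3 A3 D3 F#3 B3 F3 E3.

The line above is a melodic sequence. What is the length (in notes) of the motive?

5

There are 15 notes; a 5-note unit gives 3 cells:
C4 E4 A4 Eb4 D4 | G3 B3 E4 Bb3 A3 | D3 F#3 B3 F3 E3
Each cell is the previous one down a 4th — so the unit is 5 notes.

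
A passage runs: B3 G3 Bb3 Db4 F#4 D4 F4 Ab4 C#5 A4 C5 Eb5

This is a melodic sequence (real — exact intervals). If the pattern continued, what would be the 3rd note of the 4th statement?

The unit is 4 notes. Position-3 pitches of the 3 shown cells: Bb3, F4, C5.
One more up a 5th gives G5.

G5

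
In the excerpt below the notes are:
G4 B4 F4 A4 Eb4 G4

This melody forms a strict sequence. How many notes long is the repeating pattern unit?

2

Try groups of 2 (3 cells in 6 notes):
G4 B4 | F4 A4 | Eb4 G4
Each cell is the previous one down a 2nd — so the unit is 2 notes.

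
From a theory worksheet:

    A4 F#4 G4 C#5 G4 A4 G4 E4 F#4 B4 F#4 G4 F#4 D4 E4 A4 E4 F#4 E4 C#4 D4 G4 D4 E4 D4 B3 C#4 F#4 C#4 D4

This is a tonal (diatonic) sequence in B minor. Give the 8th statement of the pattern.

Unit = 6 notes; the statements start on A4, G4, F#4, E4, D4, moving down a 2nd each time.
Extending down a 2nd: C#4 → B3 → A3.
So cell 8 is A3 F#3 G3 C#4 G3 A3.

A3 F#3 G3 C#4 G3 A3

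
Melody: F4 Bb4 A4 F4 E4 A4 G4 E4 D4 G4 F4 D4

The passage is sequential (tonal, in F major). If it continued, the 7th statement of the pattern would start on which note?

With a 4-note motive the entries are F4, E4, D4, each down a 2nd from the previous.
Continuing: C4 → Bb3 → A3 → G3. Statement 7 starts on G3.

G3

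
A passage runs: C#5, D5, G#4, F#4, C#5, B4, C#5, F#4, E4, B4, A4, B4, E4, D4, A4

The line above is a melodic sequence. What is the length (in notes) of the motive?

15 notes total. Splitting into 3 groups of 5:
C#5 D5 G#4 F#4 C#5 | B4 C#5 F#4 E4 B4 | A4 B4 E4 D4 A4
Every group is a transposition down a 2nd of the one before; no shorter unit works.

5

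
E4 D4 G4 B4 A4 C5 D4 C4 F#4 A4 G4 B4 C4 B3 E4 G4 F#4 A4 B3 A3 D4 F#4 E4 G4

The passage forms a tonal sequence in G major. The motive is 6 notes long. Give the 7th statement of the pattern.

F#3 E3 A3 C4 B3 D4

Unit = 6 notes; the statements start on E4, D4, C4, B3, moving down a 2nd each time.
Carrying on: A3 → G3 → F#3.
So cell 7 is F#3 E3 A3 C4 B3 D4.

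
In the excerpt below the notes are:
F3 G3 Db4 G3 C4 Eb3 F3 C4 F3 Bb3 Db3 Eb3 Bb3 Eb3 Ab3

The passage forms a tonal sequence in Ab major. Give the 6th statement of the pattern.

Ab2 Bb2 F3 Bb2 Eb3

With a 5-note motive the entries are F3, Eb3, Db3, each down a 2nd from the previous.
Carrying on: C3 → Bb2 → Ab2.
So cell 6 is Ab2 Bb2 F3 Bb2 Eb3.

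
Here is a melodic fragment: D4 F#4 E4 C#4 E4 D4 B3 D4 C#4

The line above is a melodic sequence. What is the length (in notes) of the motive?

9 notes total. Splitting into 3 groups of 3:
D4 F#4 E4 | C#4 E4 D4 | B3 D4 C#4
Every group is a transposition down a 2nd of the one before; no shorter unit works.

3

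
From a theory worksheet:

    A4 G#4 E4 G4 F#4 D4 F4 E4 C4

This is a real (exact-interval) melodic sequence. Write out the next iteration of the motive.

With a 3-note motive the entries are A4, G4, F4, each down a 2nd from the previous.
So cell 4 is Eb4 D4 Bb3.

Eb4 D4 Bb3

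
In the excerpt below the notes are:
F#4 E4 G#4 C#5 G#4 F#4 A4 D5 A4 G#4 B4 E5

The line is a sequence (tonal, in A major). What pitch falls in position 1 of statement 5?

C#5

With 4-note cells, note 1 of each statement runs F#4, G#4, A4.
Each moves up a 2nd. Continuing: B4 → C#5.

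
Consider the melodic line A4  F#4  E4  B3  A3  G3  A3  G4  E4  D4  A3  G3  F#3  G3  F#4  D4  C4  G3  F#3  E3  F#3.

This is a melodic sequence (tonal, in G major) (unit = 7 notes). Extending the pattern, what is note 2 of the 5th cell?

B3

The unit is 7 notes. Position-2 pitches of the 3 shown cells: F#4, E4, D4.
Each moves down a 2nd. Continuing: C4 → B3.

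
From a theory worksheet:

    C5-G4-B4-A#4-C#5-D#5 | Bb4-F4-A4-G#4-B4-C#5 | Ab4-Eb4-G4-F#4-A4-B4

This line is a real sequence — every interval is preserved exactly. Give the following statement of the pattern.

Gb4 Db4 F4 E4 G4 A4

The 6-note cells begin on C5, Bb4, Ab4 — each down a 2nd from the last.
From Gb4 the exact shape gives Gb4 Db4 F4 E4 G4 A4.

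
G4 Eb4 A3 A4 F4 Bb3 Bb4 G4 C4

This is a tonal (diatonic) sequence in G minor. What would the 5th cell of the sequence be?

D5 Bb4 Eb4

Taking 3-note groups, the heads are G4, A4, Bb4: the pattern moves up a 2nd.
Continuing the starts: C5 → D5.
From D5 the diatonic shape gives D5 Bb4 Eb4.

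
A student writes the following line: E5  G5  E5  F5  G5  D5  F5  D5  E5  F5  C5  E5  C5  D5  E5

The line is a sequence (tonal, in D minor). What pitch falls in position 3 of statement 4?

Bb4

The unit is 5 notes. Position-3 pitches of the 3 shown cells: E5, D5, C5.
Each moves down a 2nd; the next is Bb4.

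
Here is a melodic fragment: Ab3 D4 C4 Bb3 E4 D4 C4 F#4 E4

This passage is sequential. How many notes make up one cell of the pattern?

3

Try groups of 3 (3 cells in 9 notes):
Ab3 D4 C4 | Bb3 E4 D4 | C4 F#4 E4
That's a consistent up a 2nd shift per cell, and no other grouping gives one.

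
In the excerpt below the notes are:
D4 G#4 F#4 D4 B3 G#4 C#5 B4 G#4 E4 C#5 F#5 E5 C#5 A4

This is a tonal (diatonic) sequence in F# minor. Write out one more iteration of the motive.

Unit = 5 notes; the statements start on D4, G#4, C#5, moving up a 4th each time.
Statement 4 starts on F#5 and keeps the same diatonic contour: F#5 B5 A5 F#5 D5.

F#5 B5 A5 F#5 D5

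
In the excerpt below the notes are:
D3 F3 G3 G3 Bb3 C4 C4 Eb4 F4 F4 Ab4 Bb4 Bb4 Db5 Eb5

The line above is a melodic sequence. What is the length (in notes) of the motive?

Try groups of 3 (5 cells in 15 notes):
D3 F3 G3 | G3 Bb3 C4 | C4 Eb4 F4 | F4 Ab4 Bb4 | Bb4 Db5 Eb5
Every group is a transposition up a 4th of the one before; no shorter unit works.

3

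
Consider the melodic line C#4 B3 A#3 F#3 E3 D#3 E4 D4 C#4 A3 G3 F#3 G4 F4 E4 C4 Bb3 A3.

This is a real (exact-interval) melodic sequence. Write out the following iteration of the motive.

Bb4 Ab4 G4 Eb4 Db4 C4

With a 6-note motive the entries are C#4, E4, G4, each up a 3rd from the previous.
Statement 4 starts on Bb4 and keeps the same exact contour: Bb4 Ab4 G4 Eb4 Db4 C4.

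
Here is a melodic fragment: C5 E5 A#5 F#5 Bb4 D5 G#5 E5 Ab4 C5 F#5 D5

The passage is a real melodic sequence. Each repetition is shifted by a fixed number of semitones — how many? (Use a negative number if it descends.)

With a 4-note motive the entries are C5, Bb4, Ab4, each down a 2nd from the previous.
C5 to Bb4 spans -2 semitones.

-2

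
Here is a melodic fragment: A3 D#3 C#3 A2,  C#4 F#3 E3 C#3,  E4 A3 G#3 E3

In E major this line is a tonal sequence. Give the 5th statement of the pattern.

B4 E4 D#4 B3

The 4-note cells begin on A3, C#4, E4 — each up a 3rd from the last.
Extending up a 3rd: G#4 → B4.
Statement 5 starts on B4 and keeps the same diatonic contour: B4 E4 D#4 B3.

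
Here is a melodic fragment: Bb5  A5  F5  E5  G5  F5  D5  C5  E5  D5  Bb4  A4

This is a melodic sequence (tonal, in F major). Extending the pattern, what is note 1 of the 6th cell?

With 4-note cells, note 1 of each statement runs Bb5, G5, E5.
Extending down a 3rd: C5 → A4 → F4.

F4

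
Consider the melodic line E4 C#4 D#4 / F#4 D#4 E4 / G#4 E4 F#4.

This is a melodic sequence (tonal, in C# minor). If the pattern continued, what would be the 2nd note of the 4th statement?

F#4

Grouping in 3s, the 2nd note of each cell is C#4, D#4, E4.
Each moves up a 2nd; the next is F#4.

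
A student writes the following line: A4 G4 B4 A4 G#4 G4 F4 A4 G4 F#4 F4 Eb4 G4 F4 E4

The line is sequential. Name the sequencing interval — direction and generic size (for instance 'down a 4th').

Taking 5-note groups, the heads are A4, G4, F4: the pattern moves down a 2nd.
A4 to G4 is down a 2nd.

down a 2nd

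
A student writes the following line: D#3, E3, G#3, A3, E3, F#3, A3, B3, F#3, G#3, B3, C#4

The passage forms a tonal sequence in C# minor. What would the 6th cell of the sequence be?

B3 C#4 E4 F#4

Taking 4-note groups, the heads are D#3, E3, F#3: the pattern moves up a 2nd.
Carrying on: G#3 → A3 → B3.
Statement 6 starts on B3 and keeps the same diatonic contour: B3 C#4 E4 F#4.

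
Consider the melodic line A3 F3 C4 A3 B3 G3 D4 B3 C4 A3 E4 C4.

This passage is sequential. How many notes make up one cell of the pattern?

4

Try groups of 4 (3 cells in 12 notes):
A3 F3 C4 A3 | B3 G3 D4 B3 | C4 A3 E4 C4
Each cell is the previous one up a 2nd — so the unit is 4 notes.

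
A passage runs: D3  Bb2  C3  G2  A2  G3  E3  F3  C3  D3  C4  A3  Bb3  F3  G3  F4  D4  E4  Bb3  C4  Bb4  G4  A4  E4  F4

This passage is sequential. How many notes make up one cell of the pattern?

5

Try groups of 5 (5 cells in 25 notes):
D3 Bb2 C3 G2 A2 | G3 E3 F3 C3 D3 | C4 A3 Bb3 F3 G3 | F4 D4 E4 Bb3 C4 | Bb4 G4 A4 E4 F4
That's a consistent up a 4th shift per cell, and no other grouping gives one.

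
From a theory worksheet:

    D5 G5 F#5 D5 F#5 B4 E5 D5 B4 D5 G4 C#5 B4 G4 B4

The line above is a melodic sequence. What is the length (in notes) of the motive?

Try groups of 5 (3 cells in 15 notes):
D5 G5 F#5 D5 F#5 | B4 E5 D5 B4 D5 | G4 C#5 B4 G4 B4
Every group is a transposition down a 3rd of the one before; no shorter unit works.

5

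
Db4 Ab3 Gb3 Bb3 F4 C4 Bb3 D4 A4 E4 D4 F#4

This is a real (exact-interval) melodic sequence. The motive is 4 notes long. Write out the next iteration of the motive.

The 4-note cells begin on Db4, F4, A4 — each up a 3rd from the last.
So cell 4 is C#5 G#4 F#4 A#4.

C#5 G#4 F#4 A#4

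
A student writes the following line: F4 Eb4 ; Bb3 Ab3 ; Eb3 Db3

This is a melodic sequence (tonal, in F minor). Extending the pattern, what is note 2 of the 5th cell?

C2

Grouping in 2s, the 2nd note of each cell is Eb4, Ab3, Db3.
Carrying that down a 5th forward: G2 → C2.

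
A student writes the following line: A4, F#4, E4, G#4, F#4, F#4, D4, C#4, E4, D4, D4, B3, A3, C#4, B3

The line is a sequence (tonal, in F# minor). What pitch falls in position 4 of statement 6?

D3

The unit is 5 notes. Position-4 pitches of the 3 shown cells: G#4, E4, C#4.
Carrying that down a 3rd forward: A3 → F#3 → D3.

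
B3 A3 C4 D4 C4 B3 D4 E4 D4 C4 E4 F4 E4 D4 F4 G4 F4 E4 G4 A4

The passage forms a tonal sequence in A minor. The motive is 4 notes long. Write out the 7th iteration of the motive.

The 4-note cells begin on B3, C4, D4, E4, F4 — each up a 2nd from the last.
Continuing the starts: G4 → A4.
Statement 7 starts on A4 and keeps the same diatonic contour: A4 G4 B4 C5.

A4 G4 B4 C5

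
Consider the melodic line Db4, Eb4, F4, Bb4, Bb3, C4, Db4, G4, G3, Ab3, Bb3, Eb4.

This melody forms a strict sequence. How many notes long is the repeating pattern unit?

Try groups of 4 (3 cells in 12 notes):
Db4 Eb4 F4 Bb4 | Bb3 C4 Db4 G4 | G3 Ab3 Bb3 Eb4
That's a consistent down a 3rd shift per cell, and no other grouping gives one.

4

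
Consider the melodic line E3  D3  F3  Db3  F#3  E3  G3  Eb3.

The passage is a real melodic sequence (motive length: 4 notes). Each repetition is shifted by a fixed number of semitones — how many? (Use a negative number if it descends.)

The 4-note cells begin on E3, F#3 — each up a 2nd from the last.
E3→F#3 is 54 − 52 = 2 semitones.

2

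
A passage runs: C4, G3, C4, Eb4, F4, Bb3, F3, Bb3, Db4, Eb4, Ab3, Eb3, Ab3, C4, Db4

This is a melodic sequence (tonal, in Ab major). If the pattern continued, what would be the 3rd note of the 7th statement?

Grouping in 5s, the 3rd note of each cell is C4, Bb3, Ab3.
Carrying that down a 2nd forward: G3 → F3 → Eb3 → Db3.

Db3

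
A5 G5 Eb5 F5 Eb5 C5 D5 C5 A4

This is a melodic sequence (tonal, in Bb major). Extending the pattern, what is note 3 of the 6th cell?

Bb3

The unit is 3 notes. Position-3 pitches of the 3 shown cells: Eb5, C5, A4.
Carrying that down a 3rd forward: F4 → D4 → Bb3.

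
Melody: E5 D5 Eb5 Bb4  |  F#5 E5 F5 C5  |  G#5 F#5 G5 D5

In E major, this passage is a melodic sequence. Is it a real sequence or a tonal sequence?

Each cell has the same semitone pattern (-2, 1, -5) — intervals are preserved exactly.
And D5 lies outside E major, so the sequence is real rather than tonal.

real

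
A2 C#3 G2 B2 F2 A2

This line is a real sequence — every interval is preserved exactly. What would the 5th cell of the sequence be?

Unit = 2 notes; the statements start on A2, G2, F2, moving down a 2nd each time.
Carrying on: Eb2 → Db2.
From Db2 the exact shape gives Db2 F2.

Db2 F2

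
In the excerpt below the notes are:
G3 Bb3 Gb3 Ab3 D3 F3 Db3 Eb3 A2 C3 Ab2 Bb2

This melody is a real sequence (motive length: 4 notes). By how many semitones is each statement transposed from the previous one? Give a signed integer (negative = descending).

Taking 4-note groups, the heads are G3, D3, A2: the pattern moves down a 4th.
G3→D3 is 50 − 55 = -5 semitones.

-5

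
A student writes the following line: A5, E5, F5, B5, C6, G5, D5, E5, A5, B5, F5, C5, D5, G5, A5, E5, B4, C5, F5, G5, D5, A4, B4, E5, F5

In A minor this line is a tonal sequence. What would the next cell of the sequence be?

Unit = 5 notes; the statements start on A5, G5, F5, E5, D5, moving down a 2nd each time.
Statement 6 starts on C5 and keeps the same diatonic contour: C5 G4 A4 D5 E5.

C5 G4 A4 D5 E5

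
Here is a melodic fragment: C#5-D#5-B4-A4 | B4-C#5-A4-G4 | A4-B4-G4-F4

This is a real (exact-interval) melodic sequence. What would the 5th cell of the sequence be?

Unit = 4 notes; the statements start on C#5, B4, A4, moving down a 2nd each time.
Extending down a 2nd: G4 → F4.
So cell 5 is F4 G4 Eb4 Db4.

F4 G4 Eb4 Db4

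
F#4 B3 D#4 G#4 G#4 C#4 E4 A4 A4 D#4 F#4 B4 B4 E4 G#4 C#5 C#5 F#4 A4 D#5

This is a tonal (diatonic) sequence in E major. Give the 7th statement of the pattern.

E5 A4 C#5 F#5

The 4-note cells begin on F#4, G#4, A4, B4, C#5 — each up a 2nd from the last.
Continuing the starts: D#5 → E5.
Statement 7 starts on E5 and keeps the same diatonic contour: E5 A4 C#5 F#5.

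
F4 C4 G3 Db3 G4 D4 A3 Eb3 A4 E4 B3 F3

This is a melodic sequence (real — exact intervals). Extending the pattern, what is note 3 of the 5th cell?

The unit is 4 notes. Position-3 pitches of the 3 shown cells: G3, A3, B3.
Extending up a 2nd: C#4 → D#4.

D#4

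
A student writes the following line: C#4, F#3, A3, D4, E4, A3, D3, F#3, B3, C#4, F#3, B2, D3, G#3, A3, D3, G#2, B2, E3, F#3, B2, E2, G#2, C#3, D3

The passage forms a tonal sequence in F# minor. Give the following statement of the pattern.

Taking 5-note groups, the heads are C#4, A3, F#3, D3, B2: the pattern moves down a 3rd.
From G#2 the diatonic shape gives G#2 C#2 E2 A2 B2.

G#2 C#2 E2 A2 B2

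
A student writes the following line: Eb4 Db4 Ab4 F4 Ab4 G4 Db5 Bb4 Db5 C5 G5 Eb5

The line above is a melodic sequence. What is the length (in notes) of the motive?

4

Try groups of 4 (3 cells in 12 notes):
Eb4 Db4 Ab4 F4 | Ab4 G4 Db5 Bb4 | Db5 C5 G5 Eb5
Each cell is the previous one up a 4th — so the unit is 4 notes.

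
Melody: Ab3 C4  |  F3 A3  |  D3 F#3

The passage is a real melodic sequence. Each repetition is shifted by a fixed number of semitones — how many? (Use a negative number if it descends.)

-3

With a 2-note motive the entries are Ab3, F3, D3, each down a 3rd from the previous.
Counting half-steps from Ab3 to F3: -3.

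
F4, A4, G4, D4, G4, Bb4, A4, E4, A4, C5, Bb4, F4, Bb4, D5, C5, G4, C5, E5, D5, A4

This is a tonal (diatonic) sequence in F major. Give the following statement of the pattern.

D5 F5 E5 Bb4

Taking 4-note groups, the heads are F4, G4, A4, Bb4, C5: the pattern moves up a 2nd.
So cell 6 is D5 F5 E5 Bb4.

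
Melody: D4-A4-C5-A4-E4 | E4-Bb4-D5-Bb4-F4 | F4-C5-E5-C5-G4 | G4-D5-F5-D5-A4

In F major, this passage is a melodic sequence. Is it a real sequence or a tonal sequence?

tonal

Every note is diatonic to F major.
Cell 1 has +7 semitones from note 1 to 2, but cell 2 has +6 — the interval quality changes while the contour stays the same, which is the hallmark of a tonal sequence.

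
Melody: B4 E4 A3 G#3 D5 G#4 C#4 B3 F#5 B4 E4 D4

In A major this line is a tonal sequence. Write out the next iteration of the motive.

A5 D5 G#4 F#4

With a 4-note motive the entries are B4, D5, F#5, each up a 3rd from the previous.
So cell 4 is A5 D5 G#4 F#4.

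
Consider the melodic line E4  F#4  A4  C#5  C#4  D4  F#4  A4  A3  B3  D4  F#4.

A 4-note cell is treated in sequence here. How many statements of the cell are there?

3

12 notes in groups of 4 gives 12/4 = 3 statements.
Starts: E4, C#4, A3 — each down a 3rd.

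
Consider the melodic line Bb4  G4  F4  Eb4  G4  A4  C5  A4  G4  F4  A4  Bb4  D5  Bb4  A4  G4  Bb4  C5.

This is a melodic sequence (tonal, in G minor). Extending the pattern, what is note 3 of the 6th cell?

D5

Grouping in 6s, the 3rd note of each cell is F4, G4, A4.
Extending up a 2nd: Bb4 → C5 → D5.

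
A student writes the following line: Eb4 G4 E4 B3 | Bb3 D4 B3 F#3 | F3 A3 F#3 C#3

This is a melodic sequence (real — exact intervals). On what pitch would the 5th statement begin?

G2

With a 4-note motive the entries are Eb4, Bb3, F3, each down a 4th from the previous.
Continuing: C3 → G2. Statement 5 starts on G2.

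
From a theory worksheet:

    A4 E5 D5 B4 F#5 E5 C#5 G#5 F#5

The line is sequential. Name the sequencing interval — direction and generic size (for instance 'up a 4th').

Unit = 3 notes; the statements start on A4, B4, C#5, moving up a 2nd each time.
From A4 to B4: up a 2nd.

up a 2nd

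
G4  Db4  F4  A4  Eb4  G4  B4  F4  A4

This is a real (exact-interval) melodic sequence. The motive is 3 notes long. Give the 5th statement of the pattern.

D#5 A4 C#5

The 3-note cells begin on G4, A4, B4 — each up a 2nd from the last.
Extending up a 2nd: C#5 → D#5.
From D#5 the exact shape gives D#5 A4 C#5.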